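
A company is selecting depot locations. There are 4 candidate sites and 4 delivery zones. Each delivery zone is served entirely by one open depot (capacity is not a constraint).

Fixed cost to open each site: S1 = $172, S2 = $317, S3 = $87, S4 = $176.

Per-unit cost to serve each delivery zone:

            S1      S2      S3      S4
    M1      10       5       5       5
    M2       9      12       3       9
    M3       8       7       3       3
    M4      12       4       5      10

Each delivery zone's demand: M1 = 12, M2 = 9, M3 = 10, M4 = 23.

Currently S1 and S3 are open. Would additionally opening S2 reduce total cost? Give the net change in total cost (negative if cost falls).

Current service cost with {S1, S3}: 232.
Adding S2: each delivery zone re-picks its cheapest; new service cost 209, saving 23.
Extra fixed cost: 317. Net change = 317 − 23 = 294.
(Totals: 491 → 785.)

No — net change +294 (cost rises by 294).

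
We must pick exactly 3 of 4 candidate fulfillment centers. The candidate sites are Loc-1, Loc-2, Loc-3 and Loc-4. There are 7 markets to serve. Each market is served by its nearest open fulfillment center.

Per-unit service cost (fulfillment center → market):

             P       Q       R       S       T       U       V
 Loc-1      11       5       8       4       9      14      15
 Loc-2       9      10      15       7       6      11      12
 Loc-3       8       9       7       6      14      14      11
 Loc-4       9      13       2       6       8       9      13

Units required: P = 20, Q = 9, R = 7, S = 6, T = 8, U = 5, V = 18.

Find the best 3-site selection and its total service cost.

Choose Loc-1, Loc-3 and Loc-4; total service cost 550.

With exactly 3 open, each market uses its cheapest among the chosen.
{Loc-1, Loc-3, Loc-4}: P→Loc-3 8·20=160, Q→Loc-1 5·9=45, R→Loc-4 2·7=14, S→Loc-1 4·6=24, T→Loc-4 8·8=64, U→Loc-4 9·5=45, V→Loc-3 11·18=198. Service cost 550.
{Loc-1, Loc-2, Loc-4}: service cost 572
{Loc-1, Loc-2, Loc-3}: service cost 579
Among all 4 size-3 choices, {Loc-1, Loc-3, Loc-4} is lowest.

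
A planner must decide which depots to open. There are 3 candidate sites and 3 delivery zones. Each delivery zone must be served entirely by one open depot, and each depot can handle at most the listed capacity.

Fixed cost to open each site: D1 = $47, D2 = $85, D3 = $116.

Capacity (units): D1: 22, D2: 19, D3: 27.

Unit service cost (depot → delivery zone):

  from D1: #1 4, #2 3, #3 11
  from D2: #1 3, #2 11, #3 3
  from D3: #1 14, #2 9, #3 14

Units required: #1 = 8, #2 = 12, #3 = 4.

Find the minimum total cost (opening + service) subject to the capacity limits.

Open {D1, D2}: #1→D2 3·8=24, #2→D1 3·12=36, #3→D2 3·4=12.
Loads: D1 carries 12/22, D2 carries 12/19. Service 72; fixed 132; total 204.
Next best feasible plan costs 212.

Minimum total cost: 204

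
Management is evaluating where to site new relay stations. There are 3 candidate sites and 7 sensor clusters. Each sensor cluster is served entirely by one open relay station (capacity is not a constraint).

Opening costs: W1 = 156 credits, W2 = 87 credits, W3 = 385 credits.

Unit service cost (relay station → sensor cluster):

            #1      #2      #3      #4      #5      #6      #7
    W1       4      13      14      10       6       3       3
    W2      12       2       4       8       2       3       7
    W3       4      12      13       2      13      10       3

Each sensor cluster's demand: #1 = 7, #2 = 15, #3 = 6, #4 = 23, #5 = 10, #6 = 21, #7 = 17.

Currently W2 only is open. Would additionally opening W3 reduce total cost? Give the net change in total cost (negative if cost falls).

Current service cost with {W2}: 524.
Adding W3: each sensor cluster re-picks its cheapest; new service cost 262, saving 262.
Extra fixed cost: 385. Net change = 385 − 262 = 123.
(Totals: 611 → 734.)

No — net change +123 (cost rises by 123).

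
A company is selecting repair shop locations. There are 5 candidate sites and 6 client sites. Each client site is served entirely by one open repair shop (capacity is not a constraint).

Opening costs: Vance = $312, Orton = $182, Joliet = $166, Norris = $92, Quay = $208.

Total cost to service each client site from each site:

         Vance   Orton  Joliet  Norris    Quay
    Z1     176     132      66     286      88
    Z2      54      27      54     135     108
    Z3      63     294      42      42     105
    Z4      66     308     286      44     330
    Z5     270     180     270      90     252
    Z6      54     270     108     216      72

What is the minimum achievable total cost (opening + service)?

For any fixed open set, each client site goes to its cheapest open site; total = fixed + service.
{Joliet, Norris}: Z1→Joliet 66, Z2→Joliet 54, Z3→Joliet 42, Z4→Norris 44, Z5→Norris 90, Z6→Joliet 108. Service 404; fixed 258; total 662.
{Norris, Quay}: Z1→Quay 88, Z2→Quay 108, Z3→Norris 42, Z4→Norris 44, Z5→Norris 90, Z6→Quay 72. Service 444; fixed 300; total 744.
{Orton, Joliet, Norris}: service 377 + fixed 440 = 817
{Vance, Orton, Joliet, Norris, Quay}: service 323 + fixed 960 = 1283
No other subset beats 662.

Minimum total cost: 662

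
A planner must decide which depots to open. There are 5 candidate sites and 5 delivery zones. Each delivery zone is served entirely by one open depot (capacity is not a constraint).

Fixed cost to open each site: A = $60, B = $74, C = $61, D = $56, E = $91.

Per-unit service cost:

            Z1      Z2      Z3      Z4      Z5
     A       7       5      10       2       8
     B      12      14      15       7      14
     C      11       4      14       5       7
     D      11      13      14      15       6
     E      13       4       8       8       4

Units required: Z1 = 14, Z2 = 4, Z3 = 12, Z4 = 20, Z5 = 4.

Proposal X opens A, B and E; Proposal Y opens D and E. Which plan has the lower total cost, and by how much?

Proposal X is cheaper by 98.

Proposal X: {A, B, E}: Z1→A 7·14=98, Z2→E 4·4=16, Z3→E 8·12=96, Z4→A 2·20=40, Z5→E 4·4=16. Service 266; fixed 225; total 491.
Proposal Y: {D, E}: Z1→D 11·14=154, Z2→E 4·4=16, Z3→E 8·12=96, Z4→E 8·20=160, Z5→E 4·4=16. Service 442; fixed 147; total 589.
Difference: |491 − 589| = 98.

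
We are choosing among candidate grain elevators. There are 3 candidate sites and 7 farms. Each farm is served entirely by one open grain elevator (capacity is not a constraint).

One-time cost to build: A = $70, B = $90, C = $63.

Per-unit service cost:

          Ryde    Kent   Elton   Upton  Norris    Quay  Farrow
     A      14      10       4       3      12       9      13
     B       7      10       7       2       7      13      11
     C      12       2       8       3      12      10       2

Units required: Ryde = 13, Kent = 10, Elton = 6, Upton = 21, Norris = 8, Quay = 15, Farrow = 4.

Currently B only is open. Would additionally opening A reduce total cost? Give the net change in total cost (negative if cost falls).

Current service cost with {B}: 570.
Adding A: each farm re-picks its cheapest; new service cost 492, saving 78.
Extra fixed cost: 70. Net change = 70 − 78 = -8.
(Totals: 660 → 652.)

Yes — net change −8 (cost falls by 8).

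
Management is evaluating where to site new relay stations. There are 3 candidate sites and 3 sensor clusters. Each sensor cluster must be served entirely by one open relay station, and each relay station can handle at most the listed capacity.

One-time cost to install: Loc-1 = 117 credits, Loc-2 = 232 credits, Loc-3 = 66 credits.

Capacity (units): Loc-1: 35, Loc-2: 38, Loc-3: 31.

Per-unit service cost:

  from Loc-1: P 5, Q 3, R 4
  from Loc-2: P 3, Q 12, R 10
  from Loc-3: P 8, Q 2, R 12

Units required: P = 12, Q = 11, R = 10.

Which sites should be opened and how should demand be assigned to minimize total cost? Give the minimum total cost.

Minimum total cost: 250

Open {Loc-1}: P→Loc-1 5·12=60, Q→Loc-1 3·11=33, R→Loc-1 4·10=40.
Loads: Loc-1 carries 33/35. Service 133; fixed 117; total 250.
Next best feasible plan costs 305.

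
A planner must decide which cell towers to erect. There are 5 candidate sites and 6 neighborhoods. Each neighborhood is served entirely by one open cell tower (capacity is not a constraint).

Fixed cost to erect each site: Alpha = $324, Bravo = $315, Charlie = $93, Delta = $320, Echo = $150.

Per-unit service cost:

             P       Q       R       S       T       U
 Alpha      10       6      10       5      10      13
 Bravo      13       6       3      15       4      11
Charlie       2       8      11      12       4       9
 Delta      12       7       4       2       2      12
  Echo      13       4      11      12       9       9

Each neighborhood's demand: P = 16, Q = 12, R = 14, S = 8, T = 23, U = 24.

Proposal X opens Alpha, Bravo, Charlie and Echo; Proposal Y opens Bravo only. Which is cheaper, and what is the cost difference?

Proposal Y is cheaper by 239.

Proposal X: {Alpha, Bravo, Charlie, Echo}: P→Charlie 2·16=32, Q→Echo 4·12=48, R→Bravo 3·14=42, S→Alpha 5·8=40, T→Bravo 4·23=92, U→Charlie 9·24=216. Service 470; fixed 882; total 1352.
Proposal Y: {Bravo}: P→Bravo 13·16=208, Q→Bravo 6·12=72, R→Bravo 3·14=42, S→Bravo 15·8=120, T→Bravo 4·23=92, U→Bravo 11·24=264. Service 798; fixed 315; total 1113.
Difference: |1352 − 1113| = 239.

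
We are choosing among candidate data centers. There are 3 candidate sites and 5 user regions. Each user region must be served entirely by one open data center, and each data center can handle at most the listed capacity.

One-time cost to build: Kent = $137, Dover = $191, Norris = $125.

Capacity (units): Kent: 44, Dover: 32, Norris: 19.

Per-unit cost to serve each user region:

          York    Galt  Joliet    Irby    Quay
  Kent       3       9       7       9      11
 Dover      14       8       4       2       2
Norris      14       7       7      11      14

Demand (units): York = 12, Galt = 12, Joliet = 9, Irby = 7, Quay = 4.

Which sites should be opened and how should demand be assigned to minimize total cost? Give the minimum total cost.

Minimum total cost: 451

Open {Kent}: York→Kent 3·12=36, Galt→Kent 9·12=108, Joliet→Kent 7·9=63, Irby→Kent 9·7=63, Quay→Kent 11·4=44.
Loads: Kent carries 44/44. Service 314; fixed 137; total 451.
Next best feasible plan costs 518.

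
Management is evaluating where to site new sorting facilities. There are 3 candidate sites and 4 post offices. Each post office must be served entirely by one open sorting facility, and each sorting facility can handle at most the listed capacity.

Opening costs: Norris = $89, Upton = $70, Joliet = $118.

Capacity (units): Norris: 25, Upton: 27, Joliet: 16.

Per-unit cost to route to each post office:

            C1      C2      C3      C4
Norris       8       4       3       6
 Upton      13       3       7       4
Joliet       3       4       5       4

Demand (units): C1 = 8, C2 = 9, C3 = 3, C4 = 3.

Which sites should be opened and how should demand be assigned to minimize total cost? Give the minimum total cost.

Open {Norris}: C1→Norris 8·8=64, C2→Norris 4·9=36, C3→Norris 3·3=9, C4→Norris 6·3=18.
Loads: Norris carries 23/25. Service 127; fixed 89; total 216.
Next best feasible plan costs 234.

Minimum total cost: 216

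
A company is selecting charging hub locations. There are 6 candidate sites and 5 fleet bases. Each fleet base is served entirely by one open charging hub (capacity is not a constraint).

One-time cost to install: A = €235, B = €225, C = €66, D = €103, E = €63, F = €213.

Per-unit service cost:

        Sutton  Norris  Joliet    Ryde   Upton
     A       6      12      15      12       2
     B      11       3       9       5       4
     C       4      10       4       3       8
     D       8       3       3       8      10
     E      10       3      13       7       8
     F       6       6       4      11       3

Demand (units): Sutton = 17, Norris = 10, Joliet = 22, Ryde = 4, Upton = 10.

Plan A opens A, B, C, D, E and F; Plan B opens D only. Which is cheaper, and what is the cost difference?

Plan B is cheaper by 634.

Plan A: {A, B, C, D, E, F}: Sutton→C 4·17=68, Norris→B 3·10=30, Joliet→D 3·22=66, Ryde→C 3·4=12, Upton→A 2·10=20. Service 196; fixed 905; total 1101.
Plan B: {D}: Sutton→D 8·17=136, Norris→D 3·10=30, Joliet→D 3·22=66, Ryde→D 8·4=32, Upton→D 10·10=100. Service 364; fixed 103; total 467.
Difference: |1101 − 467| = 634.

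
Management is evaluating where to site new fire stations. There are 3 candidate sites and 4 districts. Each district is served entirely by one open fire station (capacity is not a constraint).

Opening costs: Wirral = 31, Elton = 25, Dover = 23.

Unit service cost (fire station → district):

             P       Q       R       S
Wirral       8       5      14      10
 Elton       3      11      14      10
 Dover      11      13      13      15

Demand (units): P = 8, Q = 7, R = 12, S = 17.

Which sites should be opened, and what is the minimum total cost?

Open Wirral and Elton; minimum total cost 453.

For any fixed open set, each district goes to its cheapest open site; total = fixed + service.
{Wirral, Elton}: P→Elton 3·8=24, Q→Wirral 5·7=35, R→Wirral 14·12=168, S→Wirral 10·17=170. Service 397; fixed 56; total 453.
{Wirral, Elton, Dover}: service 385 + fixed 79 = 464
{Elton}: P→Elton 3·8=24, Q→Elton 11·7=77, R→Elton 14·12=168, S→Elton 10·17=170. Service 439; fixed 25; total 464.
{Dover}: P→Dover 11·8=88, Q→Dover 13·7=91, R→Dover 13·12=156, S→Dover 15·17=255. Service 590; fixed 23; total 613.
(All 7 nonempty subsets were checked; Wirral and Elton is lowest.)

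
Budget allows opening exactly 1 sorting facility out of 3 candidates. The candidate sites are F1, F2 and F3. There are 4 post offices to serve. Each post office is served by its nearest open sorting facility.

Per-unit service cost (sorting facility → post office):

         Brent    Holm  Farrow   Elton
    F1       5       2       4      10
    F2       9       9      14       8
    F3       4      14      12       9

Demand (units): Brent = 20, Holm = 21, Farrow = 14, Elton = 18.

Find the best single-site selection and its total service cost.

Choose F1 only; total service cost 378.

With exactly 1 open, each post office uses its cheapest among the chosen.
{F1}: Brent→F1 5·20=100, Holm→F1 2·21=42, Farrow→F1 4·14=56, Elton→F1 10·18=180. Service cost 378.
{F3}: service cost 704
{F2}: service cost 709
Among all 3 size-1 choices, {F1} is lowest.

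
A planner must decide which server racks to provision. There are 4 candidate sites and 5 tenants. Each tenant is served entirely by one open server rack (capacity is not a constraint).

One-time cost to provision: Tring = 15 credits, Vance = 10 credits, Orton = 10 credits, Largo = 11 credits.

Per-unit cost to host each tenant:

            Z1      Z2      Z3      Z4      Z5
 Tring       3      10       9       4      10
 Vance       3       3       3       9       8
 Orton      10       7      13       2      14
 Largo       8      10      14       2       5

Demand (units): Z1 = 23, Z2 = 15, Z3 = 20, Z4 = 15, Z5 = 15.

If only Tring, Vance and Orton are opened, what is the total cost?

Total cost: 359

Each tenant is assigned to its cheapest site among the open ones.
{Tring, Vance, Orton}: Z1→Tring 3·23=69, Z2→Vance 3·15=45, Z3→Vance 3·20=60, Z4→Orton 2·15=30, Z5→Vance 8·15=120. Service 324; fixed 35; total 359.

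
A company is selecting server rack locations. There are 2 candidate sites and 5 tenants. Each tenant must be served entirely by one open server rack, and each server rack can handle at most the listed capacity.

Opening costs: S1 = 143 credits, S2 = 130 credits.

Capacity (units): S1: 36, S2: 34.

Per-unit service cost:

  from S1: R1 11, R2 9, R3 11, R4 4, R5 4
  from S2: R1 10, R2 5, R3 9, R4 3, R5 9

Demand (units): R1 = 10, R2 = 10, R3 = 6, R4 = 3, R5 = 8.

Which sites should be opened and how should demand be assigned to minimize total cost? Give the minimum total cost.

Open {S1, S2}: R1→S2 10·10=100, R2→S2 5·10=50, R3→S2 9·6=54, R4→S2 3·3=9, R5→S1 4·8=32.
Loads: S1 carries 8/36, S2 carries 29/34. Service 245; fixed 273; total 518.
Next best feasible plan costs 521.

Minimum total cost: 518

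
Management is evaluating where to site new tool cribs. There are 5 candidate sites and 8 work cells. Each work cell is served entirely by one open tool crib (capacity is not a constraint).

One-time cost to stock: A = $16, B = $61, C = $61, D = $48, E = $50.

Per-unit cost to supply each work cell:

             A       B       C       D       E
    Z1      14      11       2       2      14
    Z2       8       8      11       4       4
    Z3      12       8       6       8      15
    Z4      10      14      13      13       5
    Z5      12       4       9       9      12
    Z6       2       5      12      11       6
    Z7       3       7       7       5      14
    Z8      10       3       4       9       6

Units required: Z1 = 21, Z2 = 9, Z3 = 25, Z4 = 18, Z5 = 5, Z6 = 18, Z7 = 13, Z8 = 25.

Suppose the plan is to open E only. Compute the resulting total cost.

Total cost: 1345

Each work cell is assigned to its cheapest site among the open ones.
{E}: Z1→E 14·21=294, Z2→E 4·9=36, Z3→E 15·25=375, Z4→E 5·18=90, Z5→E 12·5=60, Z6→E 6·18=108, Z7→E 14·13=182, Z8→E 6·25=150. Service 1295; fixed 50; total 1345.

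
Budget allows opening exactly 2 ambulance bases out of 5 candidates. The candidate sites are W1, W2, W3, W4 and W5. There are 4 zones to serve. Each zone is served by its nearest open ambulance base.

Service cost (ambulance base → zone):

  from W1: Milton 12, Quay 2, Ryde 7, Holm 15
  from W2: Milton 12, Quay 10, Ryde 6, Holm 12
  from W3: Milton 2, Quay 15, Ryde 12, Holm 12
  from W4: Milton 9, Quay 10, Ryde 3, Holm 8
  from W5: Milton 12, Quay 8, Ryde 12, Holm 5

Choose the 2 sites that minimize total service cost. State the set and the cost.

Choose W1 and W4; total service cost 22.

With exactly 2 open, each zone uses its cheapest among the chosen.
{W1, W4}: Milton→W4 9, Quay→W1 2, Ryde→W4 3, Holm→W4 8. Service cost 22.
{W1, W3}: service cost 23
{W3, W4}: service cost 23
Among all 10 size-2 choices, {W1, W4} is lowest.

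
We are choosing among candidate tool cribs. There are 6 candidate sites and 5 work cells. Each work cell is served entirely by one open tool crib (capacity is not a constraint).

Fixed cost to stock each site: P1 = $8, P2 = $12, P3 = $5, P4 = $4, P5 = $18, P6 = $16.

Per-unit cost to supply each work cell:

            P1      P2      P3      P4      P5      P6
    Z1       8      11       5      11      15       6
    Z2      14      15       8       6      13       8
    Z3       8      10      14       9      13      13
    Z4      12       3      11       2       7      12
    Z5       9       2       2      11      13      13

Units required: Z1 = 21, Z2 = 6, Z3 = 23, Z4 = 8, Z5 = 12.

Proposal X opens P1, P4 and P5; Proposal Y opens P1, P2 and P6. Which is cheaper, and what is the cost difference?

Proposal X: {P1, P4, P5}: Z1→P1 8·21=168, Z2→P4 6·6=36, Z3→P1 8·23=184, Z4→P4 2·8=16, Z5→P1 9·12=108. Service 512; fixed 30; total 542.
Proposal Y: {P1, P2, P6}: Z1→P6 6·21=126, Z2→P6 8·6=48, Z3→P1 8·23=184, Z4→P2 3·8=24, Z5→P2 2·12=24. Service 406; fixed 36; total 442.
Difference: |542 − 442| = 100.

Proposal Y is cheaper by 100.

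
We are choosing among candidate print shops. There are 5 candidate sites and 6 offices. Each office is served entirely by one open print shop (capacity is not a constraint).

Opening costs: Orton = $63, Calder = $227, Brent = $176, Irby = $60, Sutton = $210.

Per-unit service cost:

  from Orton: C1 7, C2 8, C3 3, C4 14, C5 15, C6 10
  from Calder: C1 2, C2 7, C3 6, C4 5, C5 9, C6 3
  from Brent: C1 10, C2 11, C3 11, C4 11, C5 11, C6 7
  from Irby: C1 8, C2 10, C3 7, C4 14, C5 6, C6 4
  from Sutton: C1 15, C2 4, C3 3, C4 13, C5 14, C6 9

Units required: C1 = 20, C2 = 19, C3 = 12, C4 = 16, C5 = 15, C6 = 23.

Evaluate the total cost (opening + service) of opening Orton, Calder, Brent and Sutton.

Each office is assigned to its cheapest site among the open ones.
{Orton, Calder, Brent, Sutton}: C1→Calder 2·20=40, C2→Sutton 4·19=76, C3→Orton 3·12=36, C4→Calder 5·16=80, C5→Calder 9·15=135, C6→Calder 3·23=69. Service 436; fixed 676; total 1112.

Total cost: 1112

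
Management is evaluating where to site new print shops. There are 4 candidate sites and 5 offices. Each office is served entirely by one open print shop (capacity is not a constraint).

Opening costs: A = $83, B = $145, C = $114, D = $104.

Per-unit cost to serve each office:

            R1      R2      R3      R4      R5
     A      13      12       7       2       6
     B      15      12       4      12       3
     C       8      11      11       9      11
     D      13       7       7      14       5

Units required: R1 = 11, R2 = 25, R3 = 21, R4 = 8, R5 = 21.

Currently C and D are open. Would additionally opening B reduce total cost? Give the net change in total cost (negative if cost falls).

Current service cost with {C, D}: 587.
Adding B: each office re-picks its cheapest; new service cost 482, saving 105.
Extra fixed cost: 145. Net change = 145 − 105 = 40.
(Totals: 805 → 845.)

No — net change +40 (cost rises by 40).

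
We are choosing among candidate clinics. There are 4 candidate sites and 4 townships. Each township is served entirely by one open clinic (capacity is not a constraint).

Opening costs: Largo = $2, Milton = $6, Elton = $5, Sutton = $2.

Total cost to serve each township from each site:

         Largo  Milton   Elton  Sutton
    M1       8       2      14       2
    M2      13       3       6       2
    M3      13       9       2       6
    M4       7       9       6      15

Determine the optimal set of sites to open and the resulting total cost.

Open Elton and Sutton; minimum total cost 19.

For any fixed open set, each township goes to its cheapest open site; total = fixed + service.
{Elton, Sutton}: M1→Sutton 2, M2→Sutton 2, M3→Elton 2, M4→Elton 6. Service 12; fixed 7; total 19.
{Largo, Elton, Sutton}: service 12 + fixed 9 = 21
{Largo, Sutton}: service 17 + fixed 4 = 21
{Largo, Milton, Elton, Sutton}: M1→Milton 2, M2→Sutton 2, M3→Elton 2, M4→Elton 6. Service 12; fixed 15; total 27.
No other subset beats 19.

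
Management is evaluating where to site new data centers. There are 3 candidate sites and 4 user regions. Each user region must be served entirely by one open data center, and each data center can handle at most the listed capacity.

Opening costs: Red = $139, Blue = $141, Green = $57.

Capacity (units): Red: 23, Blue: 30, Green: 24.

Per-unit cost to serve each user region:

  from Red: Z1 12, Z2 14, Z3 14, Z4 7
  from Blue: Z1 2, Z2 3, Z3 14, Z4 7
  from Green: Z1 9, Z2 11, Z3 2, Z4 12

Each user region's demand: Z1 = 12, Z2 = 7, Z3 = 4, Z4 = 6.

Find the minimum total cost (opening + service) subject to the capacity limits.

Open {Blue}: Z1→Blue 2·12=24, Z2→Blue 3·7=21, Z3→Blue 14·4=56, Z4→Blue 7·6=42.
Loads: Blue carries 29/30. Service 143; fixed 141; total 284.
Next best feasible plan costs 293.

Minimum total cost: 284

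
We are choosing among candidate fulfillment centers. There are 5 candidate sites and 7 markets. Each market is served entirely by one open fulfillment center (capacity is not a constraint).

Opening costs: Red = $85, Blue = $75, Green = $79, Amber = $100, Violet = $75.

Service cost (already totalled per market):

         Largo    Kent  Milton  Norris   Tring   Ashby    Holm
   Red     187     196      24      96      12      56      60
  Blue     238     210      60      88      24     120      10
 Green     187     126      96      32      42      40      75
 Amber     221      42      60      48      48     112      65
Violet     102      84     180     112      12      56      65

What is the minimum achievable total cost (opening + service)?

Minimum total cost: 560

For any fixed open set, each market goes to its cheapest open site; total = fixed + service.
{Amber, Violet}: Largo→Violet 102, Kent→Amber 42, Milton→Amber 60, Norris→Amber 48, Tring→Violet 12, Ashby→Violet 56, Holm→Amber 65. Service 385; fixed 175; total 560.
{Blue, Violet}: Largo→Violet 102, Kent→Violet 84, Milton→Blue 60, Norris→Blue 88, Tring→Violet 12, Ashby→Violet 56, Holm→Blue 10. Service 412; fixed 150; total 562.
{Blue, Green, Violet}: Largo→Violet 102, Kent→Violet 84, Milton→Blue 60, Norris→Green 32, Tring→Violet 12, Ashby→Green 40, Holm→Blue 10. Service 340; fixed 229; total 569.
{Red, Blue, Green, Amber, Violet}: service 262 + fixed 414 = 676
No other subset beats 560.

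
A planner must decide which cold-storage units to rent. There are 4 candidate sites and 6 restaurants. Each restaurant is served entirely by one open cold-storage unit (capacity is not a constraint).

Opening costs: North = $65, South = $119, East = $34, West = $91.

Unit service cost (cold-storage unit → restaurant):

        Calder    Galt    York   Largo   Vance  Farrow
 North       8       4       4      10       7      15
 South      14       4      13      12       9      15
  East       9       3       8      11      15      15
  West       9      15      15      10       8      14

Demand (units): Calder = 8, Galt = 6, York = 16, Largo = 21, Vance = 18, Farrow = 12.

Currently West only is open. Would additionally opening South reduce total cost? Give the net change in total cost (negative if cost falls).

Current service cost with {West}: 924.
Adding South: each restaurant re-picks its cheapest; new service cost 826, saving 98.
Extra fixed cost: 119. Net change = 119 − 98 = 21.
(Totals: 1015 → 1036.)

No — net change +21 (cost rises by 21).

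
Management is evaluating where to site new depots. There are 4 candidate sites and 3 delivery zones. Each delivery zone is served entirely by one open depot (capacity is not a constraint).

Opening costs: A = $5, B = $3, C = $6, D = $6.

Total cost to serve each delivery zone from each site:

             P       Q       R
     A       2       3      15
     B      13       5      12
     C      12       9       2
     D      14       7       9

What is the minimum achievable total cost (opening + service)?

For any fixed open set, each delivery zone goes to its cheapest open site; total = fixed + service.
{A, C}: P→A 2, Q→A 3, R→C 2. Service 7; fixed 11; total 18.
{A, B, C}: service 7 + fixed 14 = 21
{A, C, D}: service 7 + fixed 17 = 24
{A, B, C, D}: service 7 + fixed 20 = 27
(All 15 nonempty subsets were checked; A and C is lowest.)

Minimum total cost: 18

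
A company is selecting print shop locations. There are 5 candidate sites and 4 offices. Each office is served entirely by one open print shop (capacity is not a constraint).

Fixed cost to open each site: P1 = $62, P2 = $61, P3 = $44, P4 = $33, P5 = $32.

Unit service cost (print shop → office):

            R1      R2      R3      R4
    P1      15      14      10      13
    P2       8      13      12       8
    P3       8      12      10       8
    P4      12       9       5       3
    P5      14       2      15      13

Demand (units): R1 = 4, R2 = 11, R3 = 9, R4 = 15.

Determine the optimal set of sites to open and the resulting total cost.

For any fixed open set, each office goes to its cheapest open site; total = fixed + service.
{P4, P5}: R1→P4 12·4=48, R2→P5 2·11=22, R3→P4 5·9=45, R4→P4 3·15=45. Service 160; fixed 65; total 225.
{P3, P4, P5}: service 144 + fixed 109 = 253
{P2, P4, P5}: service 144 + fixed 126 = 270
{P1, P2, P3, P4, P5}: R1→P2 8·4=32, R2→P5 2·11=22, R3→P4 5·9=45, R4→P4 3·15=45. Service 144; fixed 232; total 376.
No other subset beats 225.

Open P4 and P5; minimum total cost 225.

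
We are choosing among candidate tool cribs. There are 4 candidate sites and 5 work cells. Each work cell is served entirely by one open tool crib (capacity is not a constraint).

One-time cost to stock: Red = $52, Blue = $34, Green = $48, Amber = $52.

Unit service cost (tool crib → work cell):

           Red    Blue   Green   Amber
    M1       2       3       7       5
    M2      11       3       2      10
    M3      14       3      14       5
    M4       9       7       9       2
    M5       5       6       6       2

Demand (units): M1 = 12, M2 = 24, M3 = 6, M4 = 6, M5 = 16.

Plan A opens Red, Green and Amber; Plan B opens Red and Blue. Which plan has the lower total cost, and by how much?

Plan A is cheaper by 24.

Plan A: {Red, Green, Amber}: M1→Red 2·12=24, M2→Green 2·24=48, M3→Amber 5·6=30, M4→Amber 2·6=12, M5→Amber 2·16=32. Service 146; fixed 152; total 298.
Plan B: {Red, Blue}: M1→Red 2·12=24, M2→Blue 3·24=72, M3→Blue 3·6=18, M4→Blue 7·6=42, M5→Red 5·16=80. Service 236; fixed 86; total 322.
Difference: |298 − 322| = 24.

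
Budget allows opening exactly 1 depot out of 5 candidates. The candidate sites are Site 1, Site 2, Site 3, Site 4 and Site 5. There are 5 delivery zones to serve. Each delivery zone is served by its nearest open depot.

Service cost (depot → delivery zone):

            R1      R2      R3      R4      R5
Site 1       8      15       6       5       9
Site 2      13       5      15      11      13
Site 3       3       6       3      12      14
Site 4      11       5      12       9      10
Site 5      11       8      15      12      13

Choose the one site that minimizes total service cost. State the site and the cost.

With exactly 1 open, each delivery zone uses its cheapest among the chosen.
{Site 3}: R1→Site 3 3, R2→Site 3 6, R3→Site 3 3, R4→Site 3 12, R5→Site 3 14. Service cost 38.
{Site 1}: service cost 43
{Site 4}: service cost 47
Among all 5 size-1 choices, {Site 3} is lowest.

Choose Site 3 only; total service cost 38.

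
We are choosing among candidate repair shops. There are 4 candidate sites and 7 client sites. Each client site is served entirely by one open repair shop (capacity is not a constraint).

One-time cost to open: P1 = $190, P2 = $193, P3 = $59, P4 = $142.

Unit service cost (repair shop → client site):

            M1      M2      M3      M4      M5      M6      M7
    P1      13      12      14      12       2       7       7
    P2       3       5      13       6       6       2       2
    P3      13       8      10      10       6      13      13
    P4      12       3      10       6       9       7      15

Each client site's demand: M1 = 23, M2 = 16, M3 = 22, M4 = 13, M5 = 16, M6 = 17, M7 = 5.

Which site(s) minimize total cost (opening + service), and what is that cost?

Open P2 and P3; minimum total cost 839.

For any fixed open set, each client site goes to its cheapest open site; total = fixed + service.
{P2, P3}: M1→P2 3·23=69, M2→P2 5·16=80, M3→P3 10·22=220, M4→P2 6·13=78, M5→P2 6·16=96, M6→P2 2·17=34, M7→P2 2·5=10. Service 587; fixed 252; total 839.
{P2}: service 653 + fixed 193 = 846
{P2, P4}: M1→P2 3·23=69, M2→P4 3·16=48, M3→P4 10·22=220, M4→P2 6·13=78, M5→P2 6·16=96, M6→P2 2·17=34, M7→P2 2·5=10. Service 555; fixed 335; total 890.
{P1, P2, P3, P4}: service 491 + fixed 584 = 1075
No other subset beats 839.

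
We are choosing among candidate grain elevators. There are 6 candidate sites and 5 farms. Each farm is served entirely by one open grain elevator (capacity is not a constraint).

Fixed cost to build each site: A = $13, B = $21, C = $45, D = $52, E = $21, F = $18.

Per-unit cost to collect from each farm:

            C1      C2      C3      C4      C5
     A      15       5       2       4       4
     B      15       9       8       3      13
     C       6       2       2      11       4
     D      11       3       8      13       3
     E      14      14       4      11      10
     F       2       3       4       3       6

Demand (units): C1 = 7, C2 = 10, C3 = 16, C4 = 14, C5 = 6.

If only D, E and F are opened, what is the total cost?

Total cost: 259

Each farm is assigned to its cheapest site among the open ones.
{D, E, F}: C1→F 2·7=14, C2→D 3·10=30, C3→E 4·16=64, C4→F 3·14=42, C5→D 3·6=18. Service 168; fixed 91; total 259.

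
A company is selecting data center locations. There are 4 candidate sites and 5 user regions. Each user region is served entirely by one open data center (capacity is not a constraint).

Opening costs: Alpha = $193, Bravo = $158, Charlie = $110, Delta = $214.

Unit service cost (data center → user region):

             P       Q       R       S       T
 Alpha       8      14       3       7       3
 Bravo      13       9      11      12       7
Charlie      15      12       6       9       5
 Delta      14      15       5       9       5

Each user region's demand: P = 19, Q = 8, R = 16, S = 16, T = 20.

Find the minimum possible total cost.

For any fixed open set, each user region goes to its cheapest open site; total = fixed + service.
{Alpha}: P→Alpha 8·19=152, Q→Alpha 14·8=112, R→Alpha 3·16=48, S→Alpha 7·16=112, T→Alpha 3·20=60. Service 484; fixed 193; total 677.
{Alpha, Charlie}: P→Alpha 8·19=152, Q→Charlie 12·8=96, R→Alpha 3·16=48, S→Alpha 7·16=112, T→Alpha 3·20=60. Service 468; fixed 303; total 771.
{Alpha, Bravo}: service 444 + fixed 351 = 795
{Alpha, Bravo, Charlie, Delta}: service 444 + fixed 675 = 1119
(All 15 nonempty subsets were checked; Alpha only is lowest.)

Minimum total cost: 677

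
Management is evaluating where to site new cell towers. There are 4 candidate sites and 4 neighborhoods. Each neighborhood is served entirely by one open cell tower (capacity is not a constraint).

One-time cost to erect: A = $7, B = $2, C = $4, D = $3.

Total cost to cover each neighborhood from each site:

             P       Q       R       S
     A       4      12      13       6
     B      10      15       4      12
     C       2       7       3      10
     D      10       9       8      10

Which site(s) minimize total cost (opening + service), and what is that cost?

For any fixed open set, each neighborhood goes to its cheapest open site; total = fixed + service.
{C}: P→C 2, Q→C 7, R→C 3, S→C 10. Service 22; fixed 4; total 26.
{B, C}: service 22 + fixed 6 = 28
{A, C}: service 18 + fixed 11 = 29
{A, B, C, D}: service 18 + fixed 16 = 34
(All 15 nonempty subsets were checked; C only is lowest.)

Open C only; minimum total cost 26.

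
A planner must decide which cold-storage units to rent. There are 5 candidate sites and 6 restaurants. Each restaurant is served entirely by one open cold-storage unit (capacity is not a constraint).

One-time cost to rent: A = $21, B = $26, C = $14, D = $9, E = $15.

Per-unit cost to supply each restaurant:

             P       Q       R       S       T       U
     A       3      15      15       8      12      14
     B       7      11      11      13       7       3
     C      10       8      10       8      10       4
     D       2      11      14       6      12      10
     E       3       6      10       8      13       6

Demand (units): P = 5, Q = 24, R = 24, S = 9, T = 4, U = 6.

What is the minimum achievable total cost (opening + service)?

For any fixed open set, each restaurant goes to its cheapest open site; total = fixed + service.
{B, D, E}: P→D 2·5=10, Q→E 6·24=144, R→E 10·24=240, S→D 6·9=54, T→B 7·4=28, U→B 3·6=18. Service 494; fixed 50; total 544.
{C, D, E}: P→D 2·5=10, Q→E 6·24=144, R→C 10·24=240, S→D 6·9=54, T→C 10·4=40, U→C 4·6=24. Service 512; fixed 38; total 550.
{D, E}: P→D 2·5=10, Q→E 6·24=144, R→E 10·24=240, S→D 6·9=54, T→D 12·4=48, U→E 6·6=36. Service 532; fixed 24; total 556.
{A, B, C, D, E}: service 494 + fixed 85 = 579
No other subset beats 544.

Minimum total cost: 544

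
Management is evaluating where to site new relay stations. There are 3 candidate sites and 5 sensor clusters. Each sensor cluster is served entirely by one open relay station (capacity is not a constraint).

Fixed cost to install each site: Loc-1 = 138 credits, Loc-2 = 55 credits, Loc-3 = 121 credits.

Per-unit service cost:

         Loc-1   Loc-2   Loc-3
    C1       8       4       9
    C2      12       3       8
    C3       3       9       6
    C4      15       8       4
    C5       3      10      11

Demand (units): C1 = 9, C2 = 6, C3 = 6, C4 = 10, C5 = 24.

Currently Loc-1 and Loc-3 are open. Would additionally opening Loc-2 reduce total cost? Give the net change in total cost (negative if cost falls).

Yes — net change −11 (cost falls by 11).

Current service cost with {Loc-1, Loc-3}: 250.
Adding Loc-2: each sensor cluster re-picks its cheapest; new service cost 184, saving 66.
Extra fixed cost: 55. Net change = 55 − 66 = -11.
(Totals: 509 → 498.)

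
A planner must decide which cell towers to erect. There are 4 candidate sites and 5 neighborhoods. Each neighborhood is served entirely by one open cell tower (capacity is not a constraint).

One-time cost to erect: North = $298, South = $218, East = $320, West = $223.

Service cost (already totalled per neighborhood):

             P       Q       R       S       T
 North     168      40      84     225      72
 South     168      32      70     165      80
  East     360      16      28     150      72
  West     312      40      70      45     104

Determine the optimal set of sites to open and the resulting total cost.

For any fixed open set, each neighborhood goes to its cheapest open site; total = fixed + service.
{South}: P→South 168, Q→South 32, R→South 70, S→South 165, T→South 80. Service 515; fixed 218; total 733.
{West}: service 571 + fixed 223 = 794
{South, West}: P→South 168, Q→South 32, R→South 70, S→West 45, T→South 80. Service 395; fixed 441; total 836.
{North, South, East, West}: service 329 + fixed 1059 = 1388
(All 15 nonempty subsets were checked; South only is lowest.)

Open South only; minimum total cost 733.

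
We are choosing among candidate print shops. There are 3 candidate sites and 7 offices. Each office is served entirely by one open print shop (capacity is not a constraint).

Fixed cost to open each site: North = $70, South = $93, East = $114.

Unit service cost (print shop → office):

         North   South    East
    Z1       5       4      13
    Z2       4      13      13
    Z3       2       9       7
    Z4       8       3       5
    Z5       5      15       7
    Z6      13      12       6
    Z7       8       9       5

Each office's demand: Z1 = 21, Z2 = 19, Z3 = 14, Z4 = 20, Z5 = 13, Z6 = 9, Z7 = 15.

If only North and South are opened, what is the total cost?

Each office is assigned to its cheapest site among the open ones.
{North, South}: Z1→South 4·21=84, Z2→North 4·19=76, Z3→North 2·14=28, Z4→South 3·20=60, Z5→North 5·13=65, Z6→South 12·9=108, Z7→North 8·15=120. Service 541; fixed 163; total 704.

Total cost: 704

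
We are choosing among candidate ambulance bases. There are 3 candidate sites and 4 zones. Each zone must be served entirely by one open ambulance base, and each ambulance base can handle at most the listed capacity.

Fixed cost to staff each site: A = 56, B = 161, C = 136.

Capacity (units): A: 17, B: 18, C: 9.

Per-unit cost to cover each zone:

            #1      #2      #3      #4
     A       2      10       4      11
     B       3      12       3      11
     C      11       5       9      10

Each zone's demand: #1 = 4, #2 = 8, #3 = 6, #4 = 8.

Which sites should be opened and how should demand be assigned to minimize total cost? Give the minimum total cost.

Open {A, B}: #1→A 2·4=8, #2→A 10·8=80, #3→B 3·6=18, #4→B 11·8=88.
Loads: A carries 12/17, B carries 14/18. Service 194; fixed 217; total 411.
Next best feasible plan costs 415.

Minimum total cost: 411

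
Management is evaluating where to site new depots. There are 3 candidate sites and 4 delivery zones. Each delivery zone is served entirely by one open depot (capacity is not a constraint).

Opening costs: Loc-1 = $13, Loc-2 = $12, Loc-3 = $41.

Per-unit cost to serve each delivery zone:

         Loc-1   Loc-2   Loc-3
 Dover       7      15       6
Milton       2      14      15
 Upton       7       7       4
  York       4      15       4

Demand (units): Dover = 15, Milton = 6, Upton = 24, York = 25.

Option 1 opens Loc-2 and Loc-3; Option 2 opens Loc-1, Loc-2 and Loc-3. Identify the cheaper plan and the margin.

Option 1: {Loc-2, Loc-3}: Dover→Loc-3 6·15=90, Milton→Loc-2 14·6=84, Upton→Loc-3 4·24=96, York→Loc-3 4·25=100. Service 370; fixed 53; total 423.
Option 2: {Loc-1, Loc-2, Loc-3}: Dover→Loc-3 6·15=90, Milton→Loc-1 2·6=12, Upton→Loc-3 4·24=96, York→Loc-1 4·25=100. Service 298; fixed 66; total 364.
Difference: |423 − 364| = 59.

Option 2 is cheaper by 59.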